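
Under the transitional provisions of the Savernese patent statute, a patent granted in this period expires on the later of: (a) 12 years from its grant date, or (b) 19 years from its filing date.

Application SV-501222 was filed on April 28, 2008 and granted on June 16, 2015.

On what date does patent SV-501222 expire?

(a) grant + 12 years → 16 June 2027.
(b) filing + 19 years → 28 April 2027.
Later of the two: 16 June 2027.

June 16, 2027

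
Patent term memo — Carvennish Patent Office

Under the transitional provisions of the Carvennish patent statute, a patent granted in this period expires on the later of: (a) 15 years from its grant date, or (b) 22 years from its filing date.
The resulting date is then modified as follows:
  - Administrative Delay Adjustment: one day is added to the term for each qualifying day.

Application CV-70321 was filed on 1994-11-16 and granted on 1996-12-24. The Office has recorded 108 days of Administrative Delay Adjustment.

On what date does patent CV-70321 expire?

March 4, 2017

(a) grant + 15 years → 24 December 2011.
(b) filing + 22 years → 16 November 2016.
Later of the two: 16 November 2016.
Administrative Delay Adjustment: +108 days → 4 March 2017.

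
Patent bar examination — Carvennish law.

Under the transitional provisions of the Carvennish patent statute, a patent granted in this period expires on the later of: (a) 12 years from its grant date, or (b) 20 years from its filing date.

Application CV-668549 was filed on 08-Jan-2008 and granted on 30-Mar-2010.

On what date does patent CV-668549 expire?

(a) grant + 12 years → 30 March 2022.
(b) filing + 20 years → 8 January 2028.
Later of the two: 8 January 2028.

January 8, 2028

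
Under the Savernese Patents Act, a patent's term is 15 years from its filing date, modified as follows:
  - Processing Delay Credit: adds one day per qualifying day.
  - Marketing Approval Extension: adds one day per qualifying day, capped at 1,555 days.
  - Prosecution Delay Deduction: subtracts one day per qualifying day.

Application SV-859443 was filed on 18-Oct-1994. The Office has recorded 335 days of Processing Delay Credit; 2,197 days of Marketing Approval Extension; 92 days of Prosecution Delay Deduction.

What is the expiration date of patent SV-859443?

Base term: filing date + 15 years → 18 October 2009.
Processing Delay Credit: +335 days → 18 September 2010.
Marketing Approval Extension: 2197 days claimed exceeds the 1555-day cap, so +1555 days → 21 December 2014.
Prosecution Delay Deduction: −92 days → 20 September 2014.

2014-09-20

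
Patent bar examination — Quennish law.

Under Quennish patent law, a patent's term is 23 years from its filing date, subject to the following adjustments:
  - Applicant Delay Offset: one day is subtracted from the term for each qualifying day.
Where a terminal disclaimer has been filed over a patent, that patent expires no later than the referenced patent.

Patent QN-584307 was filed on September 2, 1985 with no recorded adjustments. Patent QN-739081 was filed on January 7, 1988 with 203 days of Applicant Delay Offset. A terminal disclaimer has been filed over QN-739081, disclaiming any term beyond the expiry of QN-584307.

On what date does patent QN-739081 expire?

Natural term of QN-739081:
  Base: filing + 23 years → 7 January 2011.
  Applicant Delay Offset: −203 days → 18 June 2010.
Expiry of referenced patent QN-584307:
  Base: filing + 23 years → 2 September 2008.
Terminal disclaimer: QN-739081 expires on the earlier of 18 June 2010 and 2 September 2008.

September 2, 2008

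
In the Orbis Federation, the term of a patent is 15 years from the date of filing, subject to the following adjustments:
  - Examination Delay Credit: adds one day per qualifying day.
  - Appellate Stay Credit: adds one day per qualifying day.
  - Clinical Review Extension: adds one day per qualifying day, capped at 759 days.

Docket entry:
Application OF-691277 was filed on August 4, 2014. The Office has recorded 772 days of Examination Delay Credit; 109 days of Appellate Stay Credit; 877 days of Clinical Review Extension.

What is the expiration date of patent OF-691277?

January 30, 2034

Base term: filing date + 15 years → 4 August 2029.
Examination Delay Credit: +772 days → 15 September 2031.
Appellate Stay Credit: +109 days → 2 January 2032.
Clinical Review Extension: 877 days claimed exceeds the 759-day cap, so +759 days → 30 January 2034.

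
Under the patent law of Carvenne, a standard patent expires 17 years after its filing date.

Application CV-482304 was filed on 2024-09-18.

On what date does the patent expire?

Filing date + 17 years → 18 September 2041.

September 18, 2041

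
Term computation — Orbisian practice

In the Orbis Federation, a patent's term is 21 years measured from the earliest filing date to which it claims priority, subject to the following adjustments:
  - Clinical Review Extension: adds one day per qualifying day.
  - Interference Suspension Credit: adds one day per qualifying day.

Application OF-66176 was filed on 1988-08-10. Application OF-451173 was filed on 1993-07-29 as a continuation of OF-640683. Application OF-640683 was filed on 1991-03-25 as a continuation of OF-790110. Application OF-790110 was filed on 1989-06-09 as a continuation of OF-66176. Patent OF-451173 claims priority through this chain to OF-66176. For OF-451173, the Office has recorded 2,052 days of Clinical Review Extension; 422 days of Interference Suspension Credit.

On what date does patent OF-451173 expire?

May 19, 2016

Earliest priority filing: 10 August 1988.
Base term: 10 August 1988 + 21 years → 10 August 2009.
Clinical Review Extension: +2052 days → 24 March 2015.
Interference Suspension Credit: +422 days → 19 May 2016.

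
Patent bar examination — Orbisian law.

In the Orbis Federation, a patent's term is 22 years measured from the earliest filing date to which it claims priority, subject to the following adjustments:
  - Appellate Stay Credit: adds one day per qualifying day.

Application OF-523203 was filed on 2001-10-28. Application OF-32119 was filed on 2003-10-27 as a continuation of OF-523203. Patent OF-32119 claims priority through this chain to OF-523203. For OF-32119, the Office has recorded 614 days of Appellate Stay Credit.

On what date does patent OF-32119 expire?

Earliest priority filing: 28 October 2001.
Base term: 28 October 2001 + 22 years → 28 October 2023.
Appellate Stay Credit: +614 days → 3 July 2025.

2025-07-03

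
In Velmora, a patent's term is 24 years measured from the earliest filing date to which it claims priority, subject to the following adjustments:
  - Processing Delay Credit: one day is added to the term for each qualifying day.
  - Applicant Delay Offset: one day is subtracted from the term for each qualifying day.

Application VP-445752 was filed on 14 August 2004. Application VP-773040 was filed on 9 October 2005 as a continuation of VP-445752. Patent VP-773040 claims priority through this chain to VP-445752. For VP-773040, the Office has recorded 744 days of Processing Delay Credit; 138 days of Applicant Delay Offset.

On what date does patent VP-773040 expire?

Earliest priority filing: 14 August 2004.
Base term: 14 August 2004 + 24 years → 14 August 2028.
Processing Delay Credit: +744 days → 28 August 2030.
Applicant Delay Offset: −138 days → 12 April 2030.

April 12, 2030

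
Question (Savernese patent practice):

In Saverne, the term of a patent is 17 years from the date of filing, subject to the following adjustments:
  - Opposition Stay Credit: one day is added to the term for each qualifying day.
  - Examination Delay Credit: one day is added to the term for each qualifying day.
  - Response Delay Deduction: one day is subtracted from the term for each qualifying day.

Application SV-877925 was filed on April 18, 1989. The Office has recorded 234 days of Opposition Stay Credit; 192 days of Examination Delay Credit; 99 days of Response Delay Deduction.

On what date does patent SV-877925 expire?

Base term: filing date + 17 years → 18 April 2006.
Opposition Stay Credit: +234 days → 8 December 2006.
Examination Delay Credit: +192 days → 18 June 2007.
Response Delay Deduction: −99 days → 11 March 2007.

March 11, 2007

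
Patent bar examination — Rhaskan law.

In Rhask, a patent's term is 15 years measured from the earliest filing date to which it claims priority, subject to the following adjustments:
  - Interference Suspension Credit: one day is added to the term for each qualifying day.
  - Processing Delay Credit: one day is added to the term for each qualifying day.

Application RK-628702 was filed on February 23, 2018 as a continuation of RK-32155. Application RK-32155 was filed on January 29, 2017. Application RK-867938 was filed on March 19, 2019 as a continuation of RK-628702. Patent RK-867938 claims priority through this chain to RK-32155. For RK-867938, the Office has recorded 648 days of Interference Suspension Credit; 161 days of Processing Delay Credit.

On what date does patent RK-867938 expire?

April 17, 2034

Earliest priority filing: 29 January 2017.
Base term: 29 January 2017 + 15 years → 29 January 2032.
Interference Suspension Credit: +648 days → 7 November 2033.
Processing Delay Credit: +161 days → 17 April 2034.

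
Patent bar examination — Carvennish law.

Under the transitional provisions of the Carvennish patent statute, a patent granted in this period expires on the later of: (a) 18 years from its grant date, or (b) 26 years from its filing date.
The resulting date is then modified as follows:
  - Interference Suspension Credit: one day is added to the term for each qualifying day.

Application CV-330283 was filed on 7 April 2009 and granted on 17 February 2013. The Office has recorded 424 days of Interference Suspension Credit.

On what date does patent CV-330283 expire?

(a) grant + 18 years → 17 February 2031.
(b) filing + 26 years → 7 April 2035.
Later of the two: 7 April 2035.
Interference Suspension Credit: +424 days → 4 June 2036.

2036-06-04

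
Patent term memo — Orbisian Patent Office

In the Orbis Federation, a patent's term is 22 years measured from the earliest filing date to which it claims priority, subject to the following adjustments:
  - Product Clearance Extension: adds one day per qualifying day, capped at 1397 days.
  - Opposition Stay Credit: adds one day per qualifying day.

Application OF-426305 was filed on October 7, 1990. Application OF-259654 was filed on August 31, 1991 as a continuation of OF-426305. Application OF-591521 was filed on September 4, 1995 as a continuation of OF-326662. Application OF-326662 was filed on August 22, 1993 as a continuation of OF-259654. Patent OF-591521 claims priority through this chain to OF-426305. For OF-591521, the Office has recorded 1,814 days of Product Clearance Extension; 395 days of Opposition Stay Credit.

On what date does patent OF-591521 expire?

2017-09-03

Earliest priority filing: 7 October 1990.
Base term: 7 October 1990 + 22 years → 7 October 2012.
Product Clearance Extension: 1814 days claimed exceeds the 1397-day cap, so +1397 days → 4 August 2016.
Opposition Stay Credit: +395 days → 3 September 2017.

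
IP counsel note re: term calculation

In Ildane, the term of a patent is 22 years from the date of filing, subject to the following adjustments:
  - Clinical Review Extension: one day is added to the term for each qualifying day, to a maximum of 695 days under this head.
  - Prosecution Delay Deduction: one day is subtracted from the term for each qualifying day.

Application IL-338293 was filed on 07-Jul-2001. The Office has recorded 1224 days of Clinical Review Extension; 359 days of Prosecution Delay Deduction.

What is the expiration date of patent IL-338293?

Base term: filing date + 22 years → 7 July 2023.
Clinical Review Extension: 1224 days claimed exceeds the 695-day cap, so +695 days → 1 June 2025.
Prosecution Delay Deduction: −359 days → 7 June 2024.

June 7, 2024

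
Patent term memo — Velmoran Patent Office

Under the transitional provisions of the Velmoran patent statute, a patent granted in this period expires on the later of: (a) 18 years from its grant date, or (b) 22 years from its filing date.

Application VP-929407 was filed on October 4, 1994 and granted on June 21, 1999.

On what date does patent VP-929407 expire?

June 21, 2017

(a) grant + 18 years → 21 June 2017.
(b) filing + 22 years → 4 October 2016.
Later of the two: 21 June 2017.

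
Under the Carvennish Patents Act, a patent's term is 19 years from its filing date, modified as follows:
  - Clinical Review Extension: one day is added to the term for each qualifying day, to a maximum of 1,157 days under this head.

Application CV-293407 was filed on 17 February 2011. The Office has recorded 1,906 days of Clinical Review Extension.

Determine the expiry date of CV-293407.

April 19, 2033

Base term: filing date + 19 years → 17 February 2030.
Clinical Review Extension: 1906 days claimed exceeds the 1157-day cap, so +1157 days → 19 April 2033.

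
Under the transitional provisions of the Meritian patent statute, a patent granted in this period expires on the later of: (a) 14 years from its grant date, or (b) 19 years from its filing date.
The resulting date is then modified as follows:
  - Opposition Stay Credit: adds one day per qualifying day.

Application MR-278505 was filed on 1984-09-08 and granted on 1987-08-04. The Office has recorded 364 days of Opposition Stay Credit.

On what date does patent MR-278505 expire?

(a) grant + 14 years → 4 August 2001.
(b) filing + 19 years → 8 September 2003.
Later of the two: 8 September 2003.
Opposition Stay Credit: +364 days → 6 September 2004.

September 6, 2004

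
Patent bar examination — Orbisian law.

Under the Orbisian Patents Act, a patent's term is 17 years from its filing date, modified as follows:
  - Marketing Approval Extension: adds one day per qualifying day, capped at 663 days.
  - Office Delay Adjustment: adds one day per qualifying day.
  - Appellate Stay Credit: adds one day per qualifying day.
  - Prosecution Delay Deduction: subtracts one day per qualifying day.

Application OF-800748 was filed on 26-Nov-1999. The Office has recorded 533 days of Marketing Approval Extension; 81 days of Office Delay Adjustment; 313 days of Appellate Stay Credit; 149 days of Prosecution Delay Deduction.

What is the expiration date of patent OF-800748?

2019-01-13

Base term: filing date + 17 years → 26 November 2016.
Marketing Approval Extension: 533 days (within the 663-day cap) → +533 days → 13 May 2018.
Office Delay Adjustment: +81 days → 2 August 2018.
Appellate Stay Credit: +313 days → 11 June 2019.
Prosecution Delay Deduction: −149 days → 13 January 2019.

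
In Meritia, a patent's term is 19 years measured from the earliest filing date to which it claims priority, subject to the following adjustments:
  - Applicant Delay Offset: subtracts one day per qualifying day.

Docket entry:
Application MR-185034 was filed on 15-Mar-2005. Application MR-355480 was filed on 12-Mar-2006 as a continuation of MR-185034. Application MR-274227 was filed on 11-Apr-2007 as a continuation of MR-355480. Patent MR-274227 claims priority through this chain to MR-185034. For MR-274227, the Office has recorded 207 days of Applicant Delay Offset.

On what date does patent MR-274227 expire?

August 21, 2023

Earliest priority filing: 15 March 2005.
Base term: 15 March 2005 + 19 years → 15 March 2024.
Applicant Delay Offset: −207 days → 21 August 2023.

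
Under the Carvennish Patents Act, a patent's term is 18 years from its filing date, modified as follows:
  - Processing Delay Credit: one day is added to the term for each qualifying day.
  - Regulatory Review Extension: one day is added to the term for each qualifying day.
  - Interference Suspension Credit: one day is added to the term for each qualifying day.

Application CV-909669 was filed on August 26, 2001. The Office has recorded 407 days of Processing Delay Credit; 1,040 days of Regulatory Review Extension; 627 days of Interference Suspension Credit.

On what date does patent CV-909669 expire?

Base term: filing date + 18 years → 26 August 2019.
Processing Delay Credit: +407 days → 6 October 2020.
Regulatory Review Extension: +1040 days → 12 August 2023.
Interference Suspension Credit: +627 days → 30 April 2025.

2025-04-30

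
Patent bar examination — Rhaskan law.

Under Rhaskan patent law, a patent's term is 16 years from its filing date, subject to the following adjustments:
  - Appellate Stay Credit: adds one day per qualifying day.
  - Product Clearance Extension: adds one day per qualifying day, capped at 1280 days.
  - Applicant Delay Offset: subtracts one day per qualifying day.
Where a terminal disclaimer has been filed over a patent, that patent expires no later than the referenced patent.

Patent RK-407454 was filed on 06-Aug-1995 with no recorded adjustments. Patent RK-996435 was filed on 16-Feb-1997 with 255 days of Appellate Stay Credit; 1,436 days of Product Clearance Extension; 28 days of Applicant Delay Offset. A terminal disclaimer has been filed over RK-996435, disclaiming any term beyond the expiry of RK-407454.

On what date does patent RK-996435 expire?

Natural term of RK-996435:
  Base: filing + 16 years → 16 February 2013.
  Appellate Stay Credit: +255 days → 29 October 2013.
  Product Clearance Extension: 1436 days claimed exceeds the 1280-day cap, so +1280 days → 1 May 2017.
  Applicant Delay Offset: −28 days → 3 April 2017.
Expiry of referenced patent RK-407454:
  Base: filing + 16 years → 6 August 2011.
Terminal disclaimer: RK-996435 expires on the earlier of 3 April 2017 and 6 August 2011.

2011-08-06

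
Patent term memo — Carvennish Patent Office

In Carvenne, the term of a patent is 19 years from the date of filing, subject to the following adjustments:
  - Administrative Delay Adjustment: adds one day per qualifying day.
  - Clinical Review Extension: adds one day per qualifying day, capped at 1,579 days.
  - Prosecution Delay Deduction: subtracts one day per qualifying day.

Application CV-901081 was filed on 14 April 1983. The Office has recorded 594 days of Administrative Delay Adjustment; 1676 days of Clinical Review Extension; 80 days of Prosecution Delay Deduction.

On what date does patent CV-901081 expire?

2008-01-06

Base term: filing date + 19 years → 14 April 2002.
Administrative Delay Adjustment: +594 days → 29 November 2003.
Clinical Review Extension: 1676 days claimed exceeds the 1579-day cap, so +1579 days → 26 March 2008.
Prosecution Delay Deduction: −80 days → 6 January 2008.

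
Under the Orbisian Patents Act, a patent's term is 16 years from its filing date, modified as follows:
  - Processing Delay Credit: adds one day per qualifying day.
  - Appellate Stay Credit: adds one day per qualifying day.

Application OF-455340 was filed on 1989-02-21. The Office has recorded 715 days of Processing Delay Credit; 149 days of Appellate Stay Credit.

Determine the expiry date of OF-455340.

Base term: filing date + 16 years → 21 February 2005.
Processing Delay Credit: +715 days → 6 February 2007.
Appellate Stay Credit: +149 days → 5 July 2007.

2007-07-05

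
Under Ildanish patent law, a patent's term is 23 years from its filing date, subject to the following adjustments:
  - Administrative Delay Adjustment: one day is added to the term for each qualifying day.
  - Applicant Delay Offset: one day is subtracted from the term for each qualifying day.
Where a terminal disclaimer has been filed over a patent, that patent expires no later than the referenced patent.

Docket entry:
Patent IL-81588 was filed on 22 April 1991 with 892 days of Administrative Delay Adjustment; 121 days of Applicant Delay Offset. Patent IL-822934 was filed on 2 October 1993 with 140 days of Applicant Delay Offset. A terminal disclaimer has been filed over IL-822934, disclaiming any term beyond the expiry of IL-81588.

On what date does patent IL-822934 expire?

May 15, 2016

Natural term of IL-822934:
  Base: filing + 23 years → 2 October 2016.
  Applicant Delay Offset: −140 days → 15 May 2016.
Expiry of referenced patent IL-81588:
  Base: filing + 23 years → 22 April 2014.
  Administrative Delay Adjustment: +892 days → 30 September 2016.
  Applicant Delay Offset: −121 days → 1 June 2016.
Terminal disclaimer: IL-822934 expires on the earlier of 15 May 2016 and 1 June 2016.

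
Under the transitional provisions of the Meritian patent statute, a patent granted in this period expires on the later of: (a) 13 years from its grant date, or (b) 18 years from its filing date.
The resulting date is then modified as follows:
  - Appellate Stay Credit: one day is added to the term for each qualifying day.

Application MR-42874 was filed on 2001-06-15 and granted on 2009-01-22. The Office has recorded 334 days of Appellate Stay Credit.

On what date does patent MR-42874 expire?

2022-12-22

(a) grant + 13 years → 22 January 2022.
(b) filing + 18 years → 15 June 2019.
Later of the two: 22 January 2022.
Appellate Stay Credit: +334 days → 22 December 2022.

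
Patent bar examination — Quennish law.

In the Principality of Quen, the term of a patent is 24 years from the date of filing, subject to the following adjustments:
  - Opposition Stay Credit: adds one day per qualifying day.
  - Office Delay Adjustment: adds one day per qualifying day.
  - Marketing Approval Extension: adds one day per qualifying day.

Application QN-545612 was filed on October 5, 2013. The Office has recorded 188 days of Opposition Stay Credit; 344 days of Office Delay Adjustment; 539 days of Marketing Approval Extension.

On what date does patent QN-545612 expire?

Base term: filing date + 24 years → 5 October 2037.
Opposition Stay Credit: +188 days → 11 April 2038.
Office Delay Adjustment: +344 days → 21 March 2039.
Marketing Approval Extension: +539 days → 10 September 2040.

2040-09-10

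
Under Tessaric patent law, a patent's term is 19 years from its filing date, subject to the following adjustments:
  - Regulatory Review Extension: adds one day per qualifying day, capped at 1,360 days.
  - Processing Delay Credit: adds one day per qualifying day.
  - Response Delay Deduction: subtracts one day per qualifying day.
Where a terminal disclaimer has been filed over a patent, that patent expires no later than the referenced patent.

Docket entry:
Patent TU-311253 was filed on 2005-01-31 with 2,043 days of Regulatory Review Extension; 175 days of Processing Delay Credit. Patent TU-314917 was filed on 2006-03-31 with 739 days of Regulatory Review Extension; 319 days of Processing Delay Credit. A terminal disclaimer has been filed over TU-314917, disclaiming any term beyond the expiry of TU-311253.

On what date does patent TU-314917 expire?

Natural term of TU-314917:
  Base: filing + 19 years → 31 March 2025.
  Regulatory Review Extension: 739 days (within the 1360-day cap) → +739 days → 9 April 2027.
  Processing Delay Credit: +319 days → 22 February 2028.
Expiry of referenced patent TU-311253:
  Base: filing + 19 years → 31 January 2024.
  Regulatory Review Extension: 2043 days claimed exceeds the 1360-day cap, so +1360 days → 22 October 2027.
  Processing Delay Credit: +175 days → 14 April 2028.
Terminal disclaimer: TU-314917 expires on the earlier of 22 February 2028 and 14 April 2028.

2028-02-22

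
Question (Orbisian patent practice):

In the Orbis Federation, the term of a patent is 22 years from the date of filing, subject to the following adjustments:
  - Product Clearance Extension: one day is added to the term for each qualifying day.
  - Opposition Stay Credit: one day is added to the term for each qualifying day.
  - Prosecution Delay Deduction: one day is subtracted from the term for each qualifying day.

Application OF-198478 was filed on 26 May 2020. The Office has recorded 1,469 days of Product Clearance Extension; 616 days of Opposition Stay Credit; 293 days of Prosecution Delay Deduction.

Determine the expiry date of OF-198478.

Base term: filing date + 22 years → 26 May 2042.
Product Clearance Extension: +1469 days → 3 June 2046.
Opposition Stay Credit: +616 days → 9 February 2048.
Prosecution Delay Deduction: −293 days → 22 April 2047.

2047-04-22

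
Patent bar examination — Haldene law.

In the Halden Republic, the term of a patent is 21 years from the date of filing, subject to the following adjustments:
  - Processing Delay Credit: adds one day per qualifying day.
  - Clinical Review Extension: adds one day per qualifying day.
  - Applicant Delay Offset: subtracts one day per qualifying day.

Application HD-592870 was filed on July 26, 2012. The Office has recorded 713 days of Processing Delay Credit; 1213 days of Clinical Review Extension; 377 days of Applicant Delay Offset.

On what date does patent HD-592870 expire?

Base term: filing date + 21 years → 26 July 2033.
Processing Delay Credit: +713 days → 9 July 2035.
Clinical Review Extension: +1213 days → 3 November 2038.
Applicant Delay Offset: −377 days → 22 October 2037.

2037-10-22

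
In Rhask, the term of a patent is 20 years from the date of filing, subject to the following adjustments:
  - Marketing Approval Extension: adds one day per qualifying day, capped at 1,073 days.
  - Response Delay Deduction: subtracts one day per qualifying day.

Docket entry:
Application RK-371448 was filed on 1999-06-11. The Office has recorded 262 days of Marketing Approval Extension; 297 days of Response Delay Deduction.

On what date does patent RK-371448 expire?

2019-05-07

Base term: filing date + 20 years → 11 June 2019.
Marketing Approval Extension: 262 days (within the 1073-day cap) → +262 days → 28 February 2020.
Response Delay Deduction: −297 days → 7 May 2019.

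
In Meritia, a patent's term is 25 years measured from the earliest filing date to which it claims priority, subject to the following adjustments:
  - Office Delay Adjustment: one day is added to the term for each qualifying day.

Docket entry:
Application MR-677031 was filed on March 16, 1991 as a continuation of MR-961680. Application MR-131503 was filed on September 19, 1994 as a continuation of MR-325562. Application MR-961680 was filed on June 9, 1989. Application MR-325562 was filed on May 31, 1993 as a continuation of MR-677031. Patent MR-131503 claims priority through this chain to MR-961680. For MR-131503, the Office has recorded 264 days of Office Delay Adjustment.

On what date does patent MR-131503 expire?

Earliest priority filing: 9 June 1989.
Base term: 9 June 1989 + 25 years → 9 June 2014.
Office Delay Adjustment: +264 days → 28 February 2015.

2015-02-28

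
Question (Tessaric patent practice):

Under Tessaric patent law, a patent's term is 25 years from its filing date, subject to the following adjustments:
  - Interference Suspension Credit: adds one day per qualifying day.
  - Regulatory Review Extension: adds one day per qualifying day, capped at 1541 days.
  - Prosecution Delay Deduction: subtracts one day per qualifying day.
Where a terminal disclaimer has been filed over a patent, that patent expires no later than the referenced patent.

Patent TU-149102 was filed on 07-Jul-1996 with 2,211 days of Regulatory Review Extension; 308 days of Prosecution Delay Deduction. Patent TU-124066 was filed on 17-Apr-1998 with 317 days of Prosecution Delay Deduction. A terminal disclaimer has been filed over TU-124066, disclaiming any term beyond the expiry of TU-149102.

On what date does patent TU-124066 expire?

June 4, 2022

Natural term of TU-124066:
  Base: filing + 25 years → 17 April 2023.
  Prosecution Delay Deduction: −317 days → 4 June 2022.
Expiry of referenced patent TU-149102:
  Base: filing + 25 years → 7 July 2021.
  Regulatory Review Extension: 2211 days claimed exceeds the 1541-day cap, so +1541 days → 25 September 2025.
  Prosecution Delay Deduction: −308 days → 21 November 2024.
Terminal disclaimer: TU-124066 expires on the earlier of 4 June 2022 and 21 November 2024.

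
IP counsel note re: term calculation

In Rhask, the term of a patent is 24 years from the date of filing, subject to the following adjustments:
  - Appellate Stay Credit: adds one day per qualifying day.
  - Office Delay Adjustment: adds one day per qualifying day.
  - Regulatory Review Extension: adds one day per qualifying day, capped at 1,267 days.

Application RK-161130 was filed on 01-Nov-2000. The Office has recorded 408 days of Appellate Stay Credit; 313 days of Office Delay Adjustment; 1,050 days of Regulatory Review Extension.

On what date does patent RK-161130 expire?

Base term: filing date + 24 years → 1 November 2024.
Appellate Stay Credit: +408 days → 14 December 2025.
Office Delay Adjustment: +313 days → 23 October 2026.
Regulatory Review Extension: 1050 days (within the 1267-day cap) → +1050 days → 7 September 2029.

2029-09-07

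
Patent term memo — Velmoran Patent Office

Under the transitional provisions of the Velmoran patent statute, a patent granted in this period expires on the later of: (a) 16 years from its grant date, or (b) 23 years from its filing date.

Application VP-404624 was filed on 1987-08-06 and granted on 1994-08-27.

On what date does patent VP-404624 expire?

2010-08-27

(a) grant + 16 years → 27 August 2010.
(b) filing + 23 years → 6 August 2010.
Later of the two: 27 August 2010.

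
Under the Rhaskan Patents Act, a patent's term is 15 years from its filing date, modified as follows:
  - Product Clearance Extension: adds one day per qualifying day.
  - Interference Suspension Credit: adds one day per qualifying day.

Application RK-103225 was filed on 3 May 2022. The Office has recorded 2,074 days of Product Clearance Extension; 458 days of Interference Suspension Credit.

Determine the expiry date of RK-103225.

Base term: filing date + 15 years → 3 May 2037.
Product Clearance Extension: +2074 days → 6 January 2043.
Interference Suspension Credit: +458 days → 8 April 2044.

2044-04-08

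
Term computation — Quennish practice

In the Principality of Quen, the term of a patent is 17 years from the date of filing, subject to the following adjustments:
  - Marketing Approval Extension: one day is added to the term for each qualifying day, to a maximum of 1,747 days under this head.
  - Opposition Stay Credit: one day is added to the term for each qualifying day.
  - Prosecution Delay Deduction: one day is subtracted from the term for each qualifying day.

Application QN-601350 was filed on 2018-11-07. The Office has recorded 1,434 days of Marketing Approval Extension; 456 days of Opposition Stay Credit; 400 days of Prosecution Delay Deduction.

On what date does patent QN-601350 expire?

2039-12-06

Base term: filing date + 17 years → 7 November 2035.
Marketing Approval Extension: 1434 days (within the 1747-day cap) → +1434 days → 11 October 2039.
Opposition Stay Credit: +456 days → 9 January 2041.
Prosecution Delay Deduction: −400 days → 6 December 2039.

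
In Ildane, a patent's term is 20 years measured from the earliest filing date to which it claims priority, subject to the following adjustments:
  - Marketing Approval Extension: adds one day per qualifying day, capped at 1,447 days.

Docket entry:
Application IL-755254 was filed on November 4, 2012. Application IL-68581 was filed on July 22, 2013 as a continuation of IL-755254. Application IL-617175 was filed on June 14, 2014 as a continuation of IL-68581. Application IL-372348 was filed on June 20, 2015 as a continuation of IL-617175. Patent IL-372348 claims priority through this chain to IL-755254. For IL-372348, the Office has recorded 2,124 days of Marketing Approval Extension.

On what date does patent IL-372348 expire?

October 21, 2036

Earliest priority filing: 4 November 2012.
Base term: 4 November 2012 + 20 years → 4 November 2032.
Marketing Approval Extension: 2124 days claimed exceeds the 1447-day cap, so +1447 days → 21 October 2036.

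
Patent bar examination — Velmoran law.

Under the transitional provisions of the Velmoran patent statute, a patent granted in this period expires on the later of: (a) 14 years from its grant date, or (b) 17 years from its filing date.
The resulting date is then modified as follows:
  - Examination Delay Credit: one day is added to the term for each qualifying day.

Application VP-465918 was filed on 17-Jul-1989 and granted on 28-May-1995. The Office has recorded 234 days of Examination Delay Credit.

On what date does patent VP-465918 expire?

January 17, 2010

(a) grant + 14 years → 28 May 2009.
(b) filing + 17 years → 17 July 2006.
Later of the two: 28 May 2009.
Examination Delay Credit: +234 days → 17 January 2010.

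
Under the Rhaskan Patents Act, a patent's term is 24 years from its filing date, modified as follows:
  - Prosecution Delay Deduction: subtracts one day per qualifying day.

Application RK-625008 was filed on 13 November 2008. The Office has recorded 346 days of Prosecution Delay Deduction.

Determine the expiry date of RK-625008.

Base term: filing date + 24 years → 13 November 2032.
Prosecution Delay Deduction: −346 days → 3 December 2031.

2031-12-03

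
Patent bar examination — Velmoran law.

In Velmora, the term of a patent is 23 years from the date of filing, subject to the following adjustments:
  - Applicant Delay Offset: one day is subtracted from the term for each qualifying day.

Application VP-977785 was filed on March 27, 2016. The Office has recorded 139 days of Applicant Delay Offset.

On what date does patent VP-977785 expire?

2038-11-08

Base term: filing date + 23 years → 27 March 2039.
Applicant Delay Offset: −139 days → 8 November 2038.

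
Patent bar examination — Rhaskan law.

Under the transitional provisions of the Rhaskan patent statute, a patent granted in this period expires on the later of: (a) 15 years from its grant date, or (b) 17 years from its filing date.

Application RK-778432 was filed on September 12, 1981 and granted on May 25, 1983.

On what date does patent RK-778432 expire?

September 12, 1998

(a) grant + 15 years → 25 May 1998.
(b) filing + 17 years → 12 September 1998.
Later of the two: 12 September 1998.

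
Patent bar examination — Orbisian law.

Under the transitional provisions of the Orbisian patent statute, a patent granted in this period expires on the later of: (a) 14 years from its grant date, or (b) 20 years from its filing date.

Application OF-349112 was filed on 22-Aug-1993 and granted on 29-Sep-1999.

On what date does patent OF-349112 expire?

(a) grant + 14 years → 29 September 2013.
(b) filing + 20 years → 22 August 2013.
Later of the two: 29 September 2013.

September 29, 2013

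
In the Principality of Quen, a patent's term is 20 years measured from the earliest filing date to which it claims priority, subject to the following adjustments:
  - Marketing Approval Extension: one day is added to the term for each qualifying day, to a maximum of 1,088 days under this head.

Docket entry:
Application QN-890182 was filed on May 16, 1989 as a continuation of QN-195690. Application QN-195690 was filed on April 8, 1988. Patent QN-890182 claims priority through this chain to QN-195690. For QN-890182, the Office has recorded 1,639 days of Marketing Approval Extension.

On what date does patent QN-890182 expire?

Earliest priority filing: 8 April 1988.
Base term: 8 April 1988 + 20 years → 8 April 2008.
Marketing Approval Extension: 1639 days claimed exceeds the 1088-day cap, so +1088 days → 1 April 2011.

April 1, 2011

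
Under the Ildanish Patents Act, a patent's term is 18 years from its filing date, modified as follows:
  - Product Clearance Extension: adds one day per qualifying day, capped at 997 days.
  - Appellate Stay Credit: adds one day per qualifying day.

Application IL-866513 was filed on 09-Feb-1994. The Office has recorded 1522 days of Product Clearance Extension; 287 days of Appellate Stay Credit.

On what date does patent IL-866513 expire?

2015-08-16

Base term: filing date + 18 years → 9 February 2012.
Product Clearance Extension: 1522 days claimed exceeds the 997-day cap, so +997 days → 2 November 2014.
Appellate Stay Credit: +287 days → 16 August 2015.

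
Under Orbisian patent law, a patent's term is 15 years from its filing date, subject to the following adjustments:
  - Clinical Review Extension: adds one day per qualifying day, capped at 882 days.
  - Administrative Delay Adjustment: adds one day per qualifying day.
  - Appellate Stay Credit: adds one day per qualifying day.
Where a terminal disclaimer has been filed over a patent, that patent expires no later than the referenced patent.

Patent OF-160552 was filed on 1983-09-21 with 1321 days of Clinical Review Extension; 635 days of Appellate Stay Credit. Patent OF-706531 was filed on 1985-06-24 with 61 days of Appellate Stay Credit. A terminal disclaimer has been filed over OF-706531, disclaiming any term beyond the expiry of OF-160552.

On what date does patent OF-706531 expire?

August 24, 2000

Natural term of OF-706531:
  Base: filing + 15 years → 24 June 2000.
  Appellate Stay Credit: +61 days → 24 August 2000.
Expiry of referenced patent OF-160552:
  Base: filing + 15 years → 21 September 1998.
  Clinical Review Extension: 1321 days claimed exceeds the 882-day cap, so +882 days → 19 February 2001.
  Appellate Stay Credit: +635 days → 16 November 2002.
Terminal disclaimer: OF-706531 expires on the earlier of 24 August 2000 and 16 November 2002.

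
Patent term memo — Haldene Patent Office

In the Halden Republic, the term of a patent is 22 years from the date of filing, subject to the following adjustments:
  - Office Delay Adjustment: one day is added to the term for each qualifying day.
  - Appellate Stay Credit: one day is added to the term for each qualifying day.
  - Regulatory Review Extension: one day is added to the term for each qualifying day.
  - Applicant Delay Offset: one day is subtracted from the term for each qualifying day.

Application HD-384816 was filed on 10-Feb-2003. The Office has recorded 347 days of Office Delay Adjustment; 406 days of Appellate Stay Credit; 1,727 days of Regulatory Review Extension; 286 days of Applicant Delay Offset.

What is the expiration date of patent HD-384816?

February 13, 2031

Base term: filing date + 22 years → 10 February 2025.
Office Delay Adjustment: +347 days → 23 January 2026.
Appellate Stay Credit: +406 days → 5 March 2027.
Regulatory Review Extension: +1727 days → 26 November 2031.
Applicant Delay Offset: −286 days → 13 February 2031.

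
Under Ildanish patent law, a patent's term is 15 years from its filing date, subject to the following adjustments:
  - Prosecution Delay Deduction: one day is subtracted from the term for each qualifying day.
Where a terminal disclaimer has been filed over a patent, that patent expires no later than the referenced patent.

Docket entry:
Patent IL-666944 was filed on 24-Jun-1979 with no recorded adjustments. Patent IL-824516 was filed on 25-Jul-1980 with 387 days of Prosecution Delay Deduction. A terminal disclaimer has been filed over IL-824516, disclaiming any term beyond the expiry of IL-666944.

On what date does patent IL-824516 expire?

Natural term of IL-824516:
  Base: filing + 15 years → 25 July 1995.
  Prosecution Delay Deduction: −387 days → 3 July 1994.
Expiry of referenced patent IL-666944:
  Base: filing + 15 years → 24 June 1994.
Terminal disclaimer: IL-824516 expires on the earlier of 3 July 1994 and 24 June 1994.

1994-06-24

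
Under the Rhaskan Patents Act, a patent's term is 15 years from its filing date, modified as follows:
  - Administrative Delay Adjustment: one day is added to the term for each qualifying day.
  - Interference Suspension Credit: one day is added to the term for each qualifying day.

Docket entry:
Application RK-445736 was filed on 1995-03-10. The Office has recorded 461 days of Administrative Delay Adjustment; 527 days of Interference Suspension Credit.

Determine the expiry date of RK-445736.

2012-11-22

Base term: filing date + 15 years → 10 March 2010.
Administrative Delay Adjustment: +461 days → 14 June 2011.
Interference Suspension Credit: +527 days → 22 November 2012.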